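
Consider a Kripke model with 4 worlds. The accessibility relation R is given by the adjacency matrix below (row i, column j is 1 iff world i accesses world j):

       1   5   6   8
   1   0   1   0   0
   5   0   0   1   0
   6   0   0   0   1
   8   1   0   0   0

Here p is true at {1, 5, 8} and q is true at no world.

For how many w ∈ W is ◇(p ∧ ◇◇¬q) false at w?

1

1: successors {5}; p ∧ ◇◇¬q there: 5:T. ✓
5: successors {6}; p ∧ ◇◇¬q there: 6:F. ✗
6: successors {8}; p ∧ ◇◇¬q there: 8:T. ✓
8: successors {1}; p ∧ ◇◇¬q there: 1:T. ✓
Satisfying worlds: {1, 6, 8}.
So ◇(p ∧ ◇◇¬q) fails at the other 1 world.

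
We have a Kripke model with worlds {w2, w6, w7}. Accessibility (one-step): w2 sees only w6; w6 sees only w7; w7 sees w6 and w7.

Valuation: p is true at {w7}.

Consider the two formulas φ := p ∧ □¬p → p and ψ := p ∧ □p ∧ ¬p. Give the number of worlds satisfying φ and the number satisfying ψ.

3 and 0

For p ∧ □¬p → p:
w2: p ∧ □¬p is F, p is F. ✓
w6: p ∧ □¬p is F, p is F. ✓
w7: p ∧ □¬p is F, p is T. ✓
— 3 worlds.
For p ∧ □p ∧ ¬p:
w2: p is F, □p ∧ ¬p is F. ✗
w6: p is F, □p ∧ ¬p is T. ✗
w7: p is T, □p ∧ ¬p is F. ✗
— 0 worlds.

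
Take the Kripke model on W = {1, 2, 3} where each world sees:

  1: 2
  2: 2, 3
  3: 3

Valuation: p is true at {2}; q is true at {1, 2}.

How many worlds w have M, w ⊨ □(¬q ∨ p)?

1: successors {2}; ¬q ∨ p there: 2:T. ✓
2: successors {2, 3}; ¬q ∨ p there: 2:T, 3:T. ✓
3: successors {3}; ¬q ∨ p there: 3:T. ✓
Satisfying worlds: {1, 2, 3}.

3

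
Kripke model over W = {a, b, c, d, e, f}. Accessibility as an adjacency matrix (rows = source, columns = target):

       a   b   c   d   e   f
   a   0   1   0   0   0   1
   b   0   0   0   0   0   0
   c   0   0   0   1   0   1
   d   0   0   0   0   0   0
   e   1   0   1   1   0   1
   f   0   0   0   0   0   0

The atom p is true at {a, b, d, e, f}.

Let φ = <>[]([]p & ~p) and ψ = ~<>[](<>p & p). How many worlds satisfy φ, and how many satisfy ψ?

3 and 3

For <>[]([]p & ~p):
a: successors {b, f}; []([]p & ~p) there: b:T, f:T. ✓
b: no successors, so <>[]([]p & ~p) fails. ✗
c: successors {d, f}; []([]p & ~p) there: d:T, f:T. ✓
d: no successors, so <>[]([]p & ~p) fails. ✗
e: successors {a, c, d, f}; []([]p & ~p) there: a:F, c:F, d:T, f:T. ✓
f: no successors, so <>[]([]p & ~p) fails. ✗
— 3 worlds.
For ~<>[](<>p & p):
a: <>[](<>p & p) is T. ✗
b: <>[](<>p & p) is F. ✓
c: <>[](<>p & p) is T. ✗
d: <>[](<>p & p) is F. ✓
e: <>[](<>p & p) is T. ✗
f: <>[](<>p & p) is F. ✓
— 3 worlds.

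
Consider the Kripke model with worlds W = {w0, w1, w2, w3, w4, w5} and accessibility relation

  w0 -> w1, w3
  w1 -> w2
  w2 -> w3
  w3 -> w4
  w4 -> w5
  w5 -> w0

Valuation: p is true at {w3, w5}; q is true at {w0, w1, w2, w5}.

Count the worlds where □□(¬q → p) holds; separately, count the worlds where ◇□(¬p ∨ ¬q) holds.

For □□(¬q → p):
w0: successors {w1, w3}; □(¬q → p) there: w1:T, w3:F. ✗
w1: successors {w2}; □(¬q → p) there: w2:T. ✓
w2: successors {w3}; □(¬q → p) there: w3:F. ✗
w3: successors {w4}; □(¬q → p) there: w4:T. ✓
w4: successors {w5}; □(¬q → p) there: w5:T. ✓
w5: successors {w0}; □(¬q → p) there: w0:T. ✓
— 4 worlds.
For ◇□(¬p ∨ ¬q):
w0: successors {w1, w3}; □(¬p ∨ ¬q) there: w1:T, w3:T. ✓
w1: successors {w2}; □(¬p ∨ ¬q) there: w2:T. ✓
w2: successors {w3}; □(¬p ∨ ¬q) there: w3:T. ✓
w3: successors {w4}; □(¬p ∨ ¬q) there: w4:F. ✗
w4: successors {w5}; □(¬p ∨ ¬q) there: w5:T. ✓
w5: successors {w0}; □(¬p ∨ ¬q) there: w0:T. ✓
— 5 worlds.

4 and 5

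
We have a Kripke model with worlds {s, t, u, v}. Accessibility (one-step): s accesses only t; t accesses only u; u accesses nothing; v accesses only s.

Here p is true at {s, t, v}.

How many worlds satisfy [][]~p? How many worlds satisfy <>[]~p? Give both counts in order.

3 and 2

For [][]~p:
s: successors {t}; []~p there: t:T. ✓
t: successors {u}; []~p there: u:T. ✓
u: no successors, so [][]~p holds vacuously. ✓
v: successors {s}; []~p there: s:F. ✗
— 3 worlds.
For <>[]~p:
s: successors {t}; []~p there: t:T. ✓
t: successors {u}; []~p there: u:T. ✓
u: no successors, so <>[]~p fails. ✗
v: successors {s}; []~p there: s:F. ✗
— 2 worlds.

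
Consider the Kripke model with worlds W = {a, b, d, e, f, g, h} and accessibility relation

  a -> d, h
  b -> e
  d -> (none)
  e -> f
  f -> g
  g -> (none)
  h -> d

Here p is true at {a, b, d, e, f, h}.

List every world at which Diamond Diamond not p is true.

a: successors {d, h}; Diamond not p there: d:F, h:F. ✗
b: successors {e}; Diamond not p there: e:F. ✗
d: no successors, so Diamond Diamond not p fails. ✗
e: successors {f}; Diamond not p there: f:T. ✓
f: successors {g}; Diamond not p there: g:F. ✗
g: no successors, so Diamond Diamond not p fails. ✗
h: successors {d}; Diamond not p there: d:F. ✗

{e}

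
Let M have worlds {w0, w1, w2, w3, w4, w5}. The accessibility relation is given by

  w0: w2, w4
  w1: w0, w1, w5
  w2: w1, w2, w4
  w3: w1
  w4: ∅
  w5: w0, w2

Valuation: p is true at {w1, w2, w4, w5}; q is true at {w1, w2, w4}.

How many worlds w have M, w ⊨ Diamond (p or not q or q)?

w0: successors {w2, w4}; p or not q or q there: w2:T, w4:T. ✓
w1: successors {w0, w1, w5}; p or not q or q there: w0:T, w1:T, w5:T. ✓
w2: successors {w1, w2, w4}; p or not q or q there: w1:T, w2:T, w4:T. ✓
w3: successors {w1}; p or not q or q there: w1:T. ✓
w4: no successors, so Diamond (p or not q or q) fails. ✗
w5: successors {w0, w2}; p or not q or q there: w0:T, w2:T. ✓
Satisfying worlds: {w0, w1, w2, w3, w5}.

5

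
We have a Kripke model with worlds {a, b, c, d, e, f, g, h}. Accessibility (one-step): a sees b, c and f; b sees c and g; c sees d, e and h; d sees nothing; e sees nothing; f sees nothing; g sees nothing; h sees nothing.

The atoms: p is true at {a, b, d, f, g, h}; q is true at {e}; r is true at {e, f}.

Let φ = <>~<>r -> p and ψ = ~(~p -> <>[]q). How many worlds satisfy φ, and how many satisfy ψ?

7 and 1

For <>~<>r -> p:
a: <>~<>r is T, p is T. ✓
b: <>~<>r is T, p is T. ✓
c: <>~<>r is T, p is F. ✗
d: <>~<>r is F, p is T. ✓
e: <>~<>r is F, p is F. ✓
f: <>~<>r is F, p is T. ✓
g: <>~<>r is F, p is T. ✓
h: <>~<>r is F, p is T. ✓
— 7 worlds.
For ~(~p -> <>[]q):
a: ~p -> <>[]q is T. ✗
b: ~p -> <>[]q is T. ✗
c: ~p -> <>[]q is T. ✗
d: ~p -> <>[]q is T. ✗
e: ~p -> <>[]q is F. ✓
f: ~p -> <>[]q is T. ✗
g: ~p -> <>[]q is T. ✗
h: ~p -> <>[]q is T. ✗
— 1 world.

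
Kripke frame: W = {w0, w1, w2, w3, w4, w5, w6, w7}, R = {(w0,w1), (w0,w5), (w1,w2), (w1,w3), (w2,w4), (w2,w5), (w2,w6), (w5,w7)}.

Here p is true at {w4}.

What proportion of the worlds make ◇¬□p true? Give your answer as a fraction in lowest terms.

3/8

w0: successors {w1, w5}; ¬□p there: w1:T, w5:T. ✓
w1: successors {w2, w3}; ¬□p there: w2:T, w3:F. ✓
w2: successors {w4, w5, w6}; ¬□p there: w4:F, w5:T, w6:F. ✓
w3: no successors, so ◇¬□p fails. ✗
w4: no successors, so ◇¬□p fails. ✗
w5: successors {w7}; ¬□p there: w7:F. ✗
w6: no successors, so ◇¬□p fails. ✗
w7: no successors, so ◇¬□p fails. ✗
That's 3 of 8 worlds, so 3/8.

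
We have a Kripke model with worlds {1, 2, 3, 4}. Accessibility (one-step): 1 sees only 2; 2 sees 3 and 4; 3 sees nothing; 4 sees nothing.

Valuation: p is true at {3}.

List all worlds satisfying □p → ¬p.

{1, 2, 4}

1: □p is F, ¬p is T. ✓
2: □p is F, ¬p is T. ✓
3: □p is T, ¬p is F. ✗
4: □p is T, ¬p is T. ✓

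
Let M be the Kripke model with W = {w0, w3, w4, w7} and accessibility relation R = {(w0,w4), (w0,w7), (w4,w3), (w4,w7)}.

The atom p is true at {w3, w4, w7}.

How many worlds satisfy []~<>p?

3

w0: successors {w4, w7}; ~<>p there: w4:F, w7:T. ✗
w3: no successors, so []~<>p holds vacuously. ✓
w4: successors {w3, w7}; ~<>p there: w3:T, w7:T. ✓
w7: no successors, so []~<>p holds vacuously. ✓
Satisfying worlds: {w3, w4, w7}.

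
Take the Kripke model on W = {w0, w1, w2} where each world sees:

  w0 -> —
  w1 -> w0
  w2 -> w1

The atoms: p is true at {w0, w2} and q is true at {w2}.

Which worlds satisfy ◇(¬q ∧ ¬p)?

{w2}

w0: no successors, so ◇(¬q ∧ ¬p) fails. ✗
w1: successors {w0}; ¬q ∧ ¬p there: w0:F. ✗
w2: successors {w1}; ¬q ∧ ¬p there: w1:T. ✓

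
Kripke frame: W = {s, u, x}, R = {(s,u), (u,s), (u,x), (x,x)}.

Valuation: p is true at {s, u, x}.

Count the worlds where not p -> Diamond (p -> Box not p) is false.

0

s: not p is F, Diamond (p -> Box not p) is F. ✓
u: not p is F, Diamond (p -> Box not p) is F. ✓
x: not p is F, Diamond (p -> Box not p) is F. ✓
Satisfying worlds: {s, u, x}.
So not p -> Diamond (p -> Box not p) fails at the other 0 worlds.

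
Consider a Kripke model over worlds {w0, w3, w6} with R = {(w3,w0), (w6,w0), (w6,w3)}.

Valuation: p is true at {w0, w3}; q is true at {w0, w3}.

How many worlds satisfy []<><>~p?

w0: no successors, so []<><>~p holds vacuously. ✓
w3: successors {w0}; <><>~p there: w0:F. ✗
w6: successors {w0, w3}; <><>~p there: w0:F, w3:F. ✗
Satisfying worlds: {w0}.

1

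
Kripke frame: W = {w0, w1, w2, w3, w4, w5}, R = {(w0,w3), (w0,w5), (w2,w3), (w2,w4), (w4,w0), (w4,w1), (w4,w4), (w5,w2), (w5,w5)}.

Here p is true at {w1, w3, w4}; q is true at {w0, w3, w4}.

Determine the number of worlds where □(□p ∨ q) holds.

4

w0: successors {w3, w5}; □p ∨ q there: w3:T, w5:F. ✗
w1: no successors, so □(□p ∨ q) holds vacuously. ✓
w2: successors {w3, w4}; □p ∨ q there: w3:T, w4:T. ✓
w3: no successors, so □(□p ∨ q) holds vacuously. ✓
w4: successors {w0, w1, w4}; □p ∨ q there: w0:T, w1:T, w4:T. ✓
w5: successors {w2, w5}; □p ∨ q there: w2:T, w5:F. ✗
Satisfying worlds: {w1, w2, w3, w4}.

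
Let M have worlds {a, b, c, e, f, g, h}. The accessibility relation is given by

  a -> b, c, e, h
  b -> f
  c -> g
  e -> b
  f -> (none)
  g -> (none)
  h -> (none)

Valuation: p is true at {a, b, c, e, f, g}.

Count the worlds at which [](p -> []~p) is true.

a: successors {b, c, e, h}; p -> []~p there: b:F, c:F, e:F, h:T. ✗
b: successors {f}; p -> []~p there: f:T. ✓
c: successors {g}; p -> []~p there: g:T. ✓
e: successors {b}; p -> []~p there: b:F. ✗
f: no successors, so [](p -> []~p) holds vacuously. ✓
g: no successors, so [](p -> []~p) holds vacuously. ✓
h: no successors, so [](p -> []~p) holds vacuously. ✓
Satisfying worlds: {b, c, f, g, h}.

5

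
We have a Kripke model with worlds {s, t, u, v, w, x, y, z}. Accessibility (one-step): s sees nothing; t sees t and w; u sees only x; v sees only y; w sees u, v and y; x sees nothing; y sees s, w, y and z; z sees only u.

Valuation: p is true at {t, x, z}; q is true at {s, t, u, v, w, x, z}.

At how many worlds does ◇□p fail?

4

s: no successors, so ◇□p fails. ✗
t: successors {t, w}; □p there: t:F, w:F. ✗
u: successors {x}; □p there: x:T. ✓
v: successors {y}; □p there: y:F. ✗
w: successors {u, v, y}; □p there: u:T, v:F, y:F. ✓
x: no successors, so ◇□p fails. ✗
y: successors {s, w, y, z}; □p there: s:T, w:F, y:F, z:F. ✓
z: successors {u}; □p there: u:T. ✓
Satisfying worlds: {u, w, y, z}.
So ◇□p fails at the other 4 worlds.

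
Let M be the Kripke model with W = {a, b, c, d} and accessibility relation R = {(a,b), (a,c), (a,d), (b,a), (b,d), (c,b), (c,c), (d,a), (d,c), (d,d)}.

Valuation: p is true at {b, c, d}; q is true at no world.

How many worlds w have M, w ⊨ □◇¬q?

a: successors {b, c, d}; ◇¬q there: b:T, c:T, d:T. ✓
b: successors {a, d}; ◇¬q there: a:T, d:T. ✓
c: successors {b, c}; ◇¬q there: b:T, c:T. ✓
d: successors {a, c, d}; ◇¬q there: a:T, c:T, d:T. ✓
Satisfying worlds: {a, b, c, d}.

4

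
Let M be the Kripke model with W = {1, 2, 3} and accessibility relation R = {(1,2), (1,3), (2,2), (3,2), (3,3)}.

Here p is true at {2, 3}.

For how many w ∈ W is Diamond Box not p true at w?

0

1: successors {2, 3}; Box not p there: 2:F, 3:F. ✗
2: successors {2}; Box not p there: 2:F. ✗
3: successors {2, 3}; Box not p there: 2:F, 3:F. ✗
Satisfying worlds: ∅.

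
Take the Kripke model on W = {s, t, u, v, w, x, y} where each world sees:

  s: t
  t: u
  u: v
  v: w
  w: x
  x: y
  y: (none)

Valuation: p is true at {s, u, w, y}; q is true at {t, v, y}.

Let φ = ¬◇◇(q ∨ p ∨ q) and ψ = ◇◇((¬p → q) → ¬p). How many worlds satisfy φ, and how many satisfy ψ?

3 and 2

For ¬◇◇(q ∨ p ∨ q):
s: ◇◇(q ∨ p ∨ q) is T. ✗
t: ◇◇(q ∨ p ∨ q) is T. ✗
u: ◇◇(q ∨ p ∨ q) is T. ✗
v: ◇◇(q ∨ p ∨ q) is F. ✓
w: ◇◇(q ∨ p ∨ q) is T. ✗
x: ◇◇(q ∨ p ∨ q) is F. ✓
y: ◇◇(q ∨ p ∨ q) is F. ✓
— 3 worlds.
For ◇◇((¬p → q) → ¬p):
s: successors {t}; ◇((¬p → q) → ¬p) there: t:F. ✗
t: successors {u}; ◇((¬p → q) → ¬p) there: u:T. ✓
u: successors {v}; ◇((¬p → q) → ¬p) there: v:F. ✗
v: successors {w}; ◇((¬p → q) → ¬p) there: w:T. ✓
w: successors {x}; ◇((¬p → q) → ¬p) there: x:F. ✗
x: successors {y}; ◇((¬p → q) → ¬p) there: y:F. ✗
y: no successors, so ◇◇((¬p → q) → ¬p) fails. ✗
— 2 worlds.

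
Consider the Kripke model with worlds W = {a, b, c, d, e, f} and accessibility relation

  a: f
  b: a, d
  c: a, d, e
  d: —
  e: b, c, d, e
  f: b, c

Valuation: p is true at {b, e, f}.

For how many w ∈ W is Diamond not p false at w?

a: successors {f}; not p there: f:F. ✗
b: successors {a, d}; not p there: a:T, d:T. ✓
c: successors {a, d, e}; not p there: a:T, d:T, e:F. ✓
d: no successors, so Diamond not p fails. ✗
e: successors {b, c, d, e}; not p there: b:F, c:T, d:T, e:F. ✓
f: successors {b, c}; not p there: b:F, c:T. ✓
Satisfying worlds: {b, c, e, f}.
So Diamond not p fails at the other 2 worlds.

2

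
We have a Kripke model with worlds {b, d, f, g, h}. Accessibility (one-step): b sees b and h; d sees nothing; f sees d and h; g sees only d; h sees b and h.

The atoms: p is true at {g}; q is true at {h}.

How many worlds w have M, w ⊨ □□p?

b: successors {b, h}; □p there: b:F, h:F. ✗
d: no successors, so □□p holds vacuously. ✓
f: successors {d, h}; □p there: d:T, h:F. ✗
g: successors {d}; □p there: d:T. ✓
h: successors {b, h}; □p there: b:F, h:F. ✗
Satisfying worlds: {d, g}.

2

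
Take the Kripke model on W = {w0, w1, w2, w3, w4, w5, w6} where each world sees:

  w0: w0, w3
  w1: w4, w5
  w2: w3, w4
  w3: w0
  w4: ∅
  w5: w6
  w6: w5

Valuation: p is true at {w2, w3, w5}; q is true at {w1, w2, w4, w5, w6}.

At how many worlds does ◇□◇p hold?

w0: successors {w0, w3}; □◇p there: w0:F, w3:T. ✓
w1: successors {w4, w5}; □◇p there: w4:T, w5:T. ✓
w2: successors {w3, w4}; □◇p there: w3:T, w4:T. ✓
w3: successors {w0}; □◇p there: w0:F. ✗
w4: no successors, so ◇□◇p fails. ✗
w5: successors {w6}; □◇p there: w6:F. ✗
w6: successors {w5}; □◇p there: w5:T. ✓
Satisfying worlds: {w0, w1, w2, w6}.

4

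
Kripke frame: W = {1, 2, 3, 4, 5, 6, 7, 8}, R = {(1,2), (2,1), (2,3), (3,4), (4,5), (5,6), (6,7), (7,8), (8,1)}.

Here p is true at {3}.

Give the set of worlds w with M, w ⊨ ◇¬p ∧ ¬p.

1: ◇¬p is T, ¬p is T. ✓
2: ◇¬p is T, ¬p is T. ✓
3: ◇¬p is T, ¬p is F. ✗
4: ◇¬p is T, ¬p is T. ✓
5: ◇¬p is T, ¬p is T. ✓
6: ◇¬p is T, ¬p is T. ✓
7: ◇¬p is T, ¬p is T. ✓
8: ◇¬p is T, ¬p is T. ✓

{1, 2, 4, 5, 6, 7, 8}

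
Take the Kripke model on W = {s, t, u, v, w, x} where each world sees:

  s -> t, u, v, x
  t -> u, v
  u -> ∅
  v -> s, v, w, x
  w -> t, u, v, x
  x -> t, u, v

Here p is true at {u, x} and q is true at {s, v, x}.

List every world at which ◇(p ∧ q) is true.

{s, v, w}

s: successors {t, u, v, x}; p ∧ q there: t:F, u:F, v:F, x:T. ✓
t: successors {u, v}; p ∧ q there: u:F, v:F. ✗
u: no successors, so ◇(p ∧ q) fails. ✗
v: successors {s, v, w, x}; p ∧ q there: s:F, v:F, w:F, x:T. ✓
w: successors {t, u, v, x}; p ∧ q there: t:F, u:F, v:F, x:T. ✓
x: successors {t, u, v}; p ∧ q there: t:F, u:F, v:F. ✗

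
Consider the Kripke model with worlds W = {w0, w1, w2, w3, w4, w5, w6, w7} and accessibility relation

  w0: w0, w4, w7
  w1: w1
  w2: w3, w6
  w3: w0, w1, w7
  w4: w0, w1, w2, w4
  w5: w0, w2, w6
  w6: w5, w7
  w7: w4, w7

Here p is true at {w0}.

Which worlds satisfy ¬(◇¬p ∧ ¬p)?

{w0}

w0: ◇¬p ∧ ¬p is F. ✓
w1: ◇¬p ∧ ¬p is T. ✗
w2: ◇¬p ∧ ¬p is T. ✗
w3: ◇¬p ∧ ¬p is T. ✗
w4: ◇¬p ∧ ¬p is T. ✗
w5: ◇¬p ∧ ¬p is T. ✗
w6: ◇¬p ∧ ¬p is T. ✗
w7: ◇¬p ∧ ¬p is T. ✗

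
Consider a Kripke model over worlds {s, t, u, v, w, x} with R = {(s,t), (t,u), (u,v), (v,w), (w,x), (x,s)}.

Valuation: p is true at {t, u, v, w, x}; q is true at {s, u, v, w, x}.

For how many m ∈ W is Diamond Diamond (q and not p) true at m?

s: successors {t}; Diamond (q and not p) there: t:F. ✗
t: successors {u}; Diamond (q and not p) there: u:F. ✗
u: successors {v}; Diamond (q and not p) there: v:F. ✗
v: successors {w}; Diamond (q and not p) there: w:F. ✗
w: successors {x}; Diamond (q and not p) there: x:T. ✓
x: successors {s}; Diamond (q and not p) there: s:F. ✗
Satisfying worlds: {w}.

1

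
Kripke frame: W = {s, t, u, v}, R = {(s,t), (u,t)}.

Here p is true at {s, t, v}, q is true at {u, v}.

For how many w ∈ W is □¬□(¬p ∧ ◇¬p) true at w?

2

s: successors {t}; ¬□(¬p ∧ ◇¬p) there: t:F. ✗
t: no successors, so □¬□(¬p ∧ ◇¬p) holds vacuously. ✓
u: successors {t}; ¬□(¬p ∧ ◇¬p) there: t:F. ✗
v: no successors, so □¬□(¬p ∧ ◇¬p) holds vacuously. ✓
Satisfying worlds: {t, v}.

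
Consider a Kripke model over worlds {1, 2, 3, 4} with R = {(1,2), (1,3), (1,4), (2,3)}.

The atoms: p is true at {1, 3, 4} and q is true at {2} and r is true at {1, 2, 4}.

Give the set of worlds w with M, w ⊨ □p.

{2, 3, 4}

1: successors {2, 3, 4}; p there: 2:F, 3:T, 4:T. ✗
2: successors {3}; p there: 3:T. ✓
3: no successors, so □p holds vacuously. ✓
4: no successors, so □p holds vacuously. ✓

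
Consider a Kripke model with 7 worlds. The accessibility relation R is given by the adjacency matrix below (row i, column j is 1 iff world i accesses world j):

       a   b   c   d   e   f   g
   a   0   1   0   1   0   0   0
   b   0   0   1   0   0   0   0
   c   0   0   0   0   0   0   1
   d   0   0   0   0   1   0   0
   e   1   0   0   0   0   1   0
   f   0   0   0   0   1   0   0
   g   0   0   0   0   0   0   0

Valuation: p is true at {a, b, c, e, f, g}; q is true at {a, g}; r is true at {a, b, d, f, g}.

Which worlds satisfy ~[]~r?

a: []~r is F. ✓
b: []~r is T. ✗
c: []~r is F. ✓
d: []~r is T. ✗
e: []~r is F. ✓
f: []~r is T. ✗
g: []~r is T. ✗

{a, c, e}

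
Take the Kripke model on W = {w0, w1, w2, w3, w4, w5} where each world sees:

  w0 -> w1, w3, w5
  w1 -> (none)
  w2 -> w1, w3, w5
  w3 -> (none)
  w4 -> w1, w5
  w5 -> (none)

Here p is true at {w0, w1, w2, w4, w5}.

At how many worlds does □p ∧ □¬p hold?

w0: □p is F, □¬p is F. ✗
w1: □p is T, □¬p is T. ✓
w2: □p is F, □¬p is F. ✗
w3: □p is T, □¬p is T. ✓
w4: □p is T, □¬p is F. ✗
w5: □p is T, □¬p is T. ✓
Satisfying worlds: {w1, w3, w5}.

3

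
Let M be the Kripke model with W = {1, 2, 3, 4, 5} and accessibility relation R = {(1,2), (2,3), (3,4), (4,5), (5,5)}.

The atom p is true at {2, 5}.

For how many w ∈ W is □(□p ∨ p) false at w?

1: successors {2}; □p ∨ p there: 2:T. ✓
2: successors {3}; □p ∨ p there: 3:F. ✗
3: successors {4}; □p ∨ p there: 4:T. ✓
4: successors {5}; □p ∨ p there: 5:T. ✓
5: successors {5}; □p ∨ p there: 5:T. ✓
Satisfying worlds: {1, 3, 4, 5}.
So □(□p ∨ p) fails at the other 1 world.

1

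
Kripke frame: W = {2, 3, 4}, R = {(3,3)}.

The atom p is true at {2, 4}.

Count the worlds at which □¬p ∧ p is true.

2: □¬p is T, p is T. ✓
3: □¬p is T, p is F. ✗
4: □¬p is T, p is T. ✓
Satisfying worlds: {2, 4}.

2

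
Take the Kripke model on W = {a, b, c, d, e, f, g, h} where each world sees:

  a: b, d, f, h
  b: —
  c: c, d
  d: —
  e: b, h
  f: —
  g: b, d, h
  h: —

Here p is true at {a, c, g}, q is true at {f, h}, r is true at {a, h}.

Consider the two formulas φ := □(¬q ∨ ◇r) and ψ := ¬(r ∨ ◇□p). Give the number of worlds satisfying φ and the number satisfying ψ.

5 and 3

For □(¬q ∨ ◇r):
a: successors {b, d, f, h}; ¬q ∨ ◇r there: b:T, d:T, f:F, h:F. ✗
b: no successors, so □(¬q ∨ ◇r) holds vacuously. ✓
c: successors {c, d}; ¬q ∨ ◇r there: c:T, d:T. ✓
d: no successors, so □(¬q ∨ ◇r) holds vacuously. ✓
e: successors {b, h}; ¬q ∨ ◇r there: b:T, h:F. ✗
f: no successors, so □(¬q ∨ ◇r) holds vacuously. ✓
g: successors {b, d, h}; ¬q ∨ ◇r there: b:T, d:T, h:F. ✗
h: no successors, so □(¬q ∨ ◇r) holds vacuously. ✓
— 5 worlds.
For ¬(r ∨ ◇□p):
a: r ∨ ◇□p is T. ✗
b: r ∨ ◇□p is F. ✓
c: r ∨ ◇□p is T. ✗
d: r ∨ ◇□p is F. ✓
e: r ∨ ◇□p is T. ✗
f: r ∨ ◇□p is F. ✓
g: r ∨ ◇□p is T. ✗
h: r ∨ ◇□p is T. ✗
— 3 worlds.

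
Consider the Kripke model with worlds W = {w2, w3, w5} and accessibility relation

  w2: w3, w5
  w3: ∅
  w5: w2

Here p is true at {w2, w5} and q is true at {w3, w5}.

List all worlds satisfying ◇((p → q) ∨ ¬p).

{w2}

w2: successors {w3, w5}; (p → q) ∨ ¬p there: w3:T, w5:T. ✓
w3: no successors, so ◇((p → q) ∨ ¬p) fails. ✗
w5: successors {w2}; (p → q) ∨ ¬p there: w2:F. ✗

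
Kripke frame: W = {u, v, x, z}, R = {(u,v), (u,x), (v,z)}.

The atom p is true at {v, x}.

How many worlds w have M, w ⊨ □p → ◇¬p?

u: □p is T, ◇¬p is F. ✗
v: □p is F, ◇¬p is T. ✓
x: □p is T, ◇¬p is F. ✗
z: □p is T, ◇¬p is F. ✗
Satisfying worlds: {v}.

1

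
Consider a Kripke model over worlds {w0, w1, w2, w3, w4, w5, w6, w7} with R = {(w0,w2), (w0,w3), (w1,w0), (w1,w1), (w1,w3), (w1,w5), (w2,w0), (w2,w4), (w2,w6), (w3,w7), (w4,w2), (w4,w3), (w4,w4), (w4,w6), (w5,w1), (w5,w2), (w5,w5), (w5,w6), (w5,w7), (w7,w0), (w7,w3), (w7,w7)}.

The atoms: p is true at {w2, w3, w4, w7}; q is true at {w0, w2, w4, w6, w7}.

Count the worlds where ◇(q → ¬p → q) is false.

1

w0: successors {w2, w3}; q → ¬p → q there: w2:T, w3:T. ✓
w1: successors {w0, w1, w3, w5}; q → ¬p → q there: w0:T, w1:T, w3:T, w5:T. ✓
w2: successors {w0, w4, w6}; q → ¬p → q there: w0:T, w4:T, w6:T. ✓
w3: successors {w7}; q → ¬p → q there: w7:T. ✓
w4: successors {w2, w3, w4, w6}; q → ¬p → q there: w2:T, w3:T, w4:T, w6:T. ✓
w5: successors {w1, w2, w5, w6, w7}; q → ¬p → q there: w1:T, w2:T, w5:T, w6:T, w7:T. ✓
w6: no successors, so ◇(q → ¬p → q) fails. ✗
w7: successors {w0, w3, w7}; q → ¬p → q there: w0:T, w3:T, w7:T. ✓
Satisfying worlds: {w0, w1, w2, w3, w4, w5, w7}.
So ◇(q → ¬p → q) fails at the other 1 world.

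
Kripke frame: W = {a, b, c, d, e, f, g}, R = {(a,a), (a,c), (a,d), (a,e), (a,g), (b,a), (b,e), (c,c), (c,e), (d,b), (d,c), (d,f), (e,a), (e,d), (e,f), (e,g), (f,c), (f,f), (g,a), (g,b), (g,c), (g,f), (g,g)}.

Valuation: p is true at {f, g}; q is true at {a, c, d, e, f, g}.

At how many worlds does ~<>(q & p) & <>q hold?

a: ~<>(q & p) is F, <>q is T. ✗
b: ~<>(q & p) is T, <>q is T. ✓
c: ~<>(q & p) is T, <>q is T. ✓
d: ~<>(q & p) is F, <>q is T. ✗
e: ~<>(q & p) is F, <>q is T. ✗
f: ~<>(q & p) is F, <>q is T. ✗
g: ~<>(q & p) is F, <>q is T. ✗
Satisfying worlds: {b, c}.

2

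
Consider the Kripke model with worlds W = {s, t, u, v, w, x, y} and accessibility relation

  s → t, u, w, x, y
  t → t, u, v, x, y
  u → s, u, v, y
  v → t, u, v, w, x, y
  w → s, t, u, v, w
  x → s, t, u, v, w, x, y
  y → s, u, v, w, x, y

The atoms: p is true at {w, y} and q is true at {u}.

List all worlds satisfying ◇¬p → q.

s: ◇¬p is T, q is F. ✗
t: ◇¬p is T, q is F. ✗
u: ◇¬p is T, q is T. ✓
v: ◇¬p is T, q is F. ✗
w: ◇¬p is T, q is F. ✗
x: ◇¬p is T, q is F. ✗
y: ◇¬p is T, q is F. ✗

{u}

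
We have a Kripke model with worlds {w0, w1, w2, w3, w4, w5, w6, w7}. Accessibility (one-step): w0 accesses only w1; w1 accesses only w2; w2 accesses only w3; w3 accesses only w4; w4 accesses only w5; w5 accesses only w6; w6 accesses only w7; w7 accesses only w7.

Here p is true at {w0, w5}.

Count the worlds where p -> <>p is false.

2

w0: p is T, <>p is F. ✗
w1: p is F, <>p is F. ✓
w2: p is F, <>p is F. ✓
w3: p is F, <>p is F. ✓
w4: p is F, <>p is T. ✓
w5: p is T, <>p is F. ✗
w6: p is F, <>p is F. ✓
w7: p is F, <>p is F. ✓
Satisfying worlds: {w1, w2, w3, w4, w6, w7}.
So p -> <>p fails at the other 2 worlds.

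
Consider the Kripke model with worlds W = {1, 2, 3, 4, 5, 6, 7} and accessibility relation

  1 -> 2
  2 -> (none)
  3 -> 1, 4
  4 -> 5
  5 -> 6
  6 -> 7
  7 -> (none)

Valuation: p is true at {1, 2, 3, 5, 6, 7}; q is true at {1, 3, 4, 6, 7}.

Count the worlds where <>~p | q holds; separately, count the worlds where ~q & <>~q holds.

5 and 0

For <>~p | q:
1: <>~p is F, q is T. ✓
2: <>~p is F, q is F. ✗
3: <>~p is T, q is T. ✓
4: <>~p is F, q is T. ✓
5: <>~p is F, q is F. ✗
6: <>~p is F, q is T. ✓
7: <>~p is F, q is T. ✓
— 5 worlds.
For ~q & <>~q:
1: ~q is F, <>~q is T. ✗
2: ~q is T, <>~q is F. ✗
3: ~q is F, <>~q is F. ✗
4: ~q is F, <>~q is T. ✗
5: ~q is T, <>~q is F. ✗
6: ~q is F, <>~q is F. ✗
7: ~q is F, <>~q is F. ✗
— 0 worlds.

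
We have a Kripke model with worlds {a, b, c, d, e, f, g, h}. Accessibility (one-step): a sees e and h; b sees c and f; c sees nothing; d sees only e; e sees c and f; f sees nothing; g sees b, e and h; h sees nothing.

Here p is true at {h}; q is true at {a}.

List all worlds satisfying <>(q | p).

a: successors {e, h}; q | p there: e:F, h:T. ✓
b: successors {c, f}; q | p there: c:F, f:F. ✗
c: no successors, so <>(q | p) fails. ✗
d: successors {e}; q | p there: e:F. ✗
e: successors {c, f}; q | p there: c:F, f:F. ✗
f: no successors, so <>(q | p) fails. ✗
g: successors {b, e, h}; q | p there: b:F, e:F, h:T. ✓
h: no successors, so <>(q | p) fails. ✗

{a, g}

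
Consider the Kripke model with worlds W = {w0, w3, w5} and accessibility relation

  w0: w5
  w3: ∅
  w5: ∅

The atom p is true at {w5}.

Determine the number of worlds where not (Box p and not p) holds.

w0: Box p and not p is T. ✗
w3: Box p and not p is T. ✗
w5: Box p and not p is F. ✓
Satisfying worlds: {w5}.

1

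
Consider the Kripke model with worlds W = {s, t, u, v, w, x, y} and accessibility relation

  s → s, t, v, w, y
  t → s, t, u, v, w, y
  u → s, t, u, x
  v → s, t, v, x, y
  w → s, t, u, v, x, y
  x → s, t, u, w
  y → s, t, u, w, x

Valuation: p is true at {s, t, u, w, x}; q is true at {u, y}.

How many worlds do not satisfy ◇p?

s: successors {s, t, v, w, y}; p there: s:T, t:T, v:F, w:T, y:F. ✓
t: successors {s, t, u, v, w, y}; p there: s:T, t:T, u:T, v:F, w:T, y:F. ✓
u: successors {s, t, u, x}; p there: s:T, t:T, u:T, x:T. ✓
v: successors {s, t, v, x, y}; p there: s:T, t:T, v:F, x:T, y:F. ✓
w: successors {s, t, u, v, x, y}; p there: s:T, t:T, u:T, v:F, x:T, y:F. ✓
x: successors {s, t, u, w}; p there: s:T, t:T, u:T, w:T. ✓
y: successors {s, t, u, w, x}; p there: s:T, t:T, u:T, w:T, x:T. ✓
Satisfying worlds: {s, t, u, v, w, x, y}.
So ◇p fails at the other 0 worlds.

0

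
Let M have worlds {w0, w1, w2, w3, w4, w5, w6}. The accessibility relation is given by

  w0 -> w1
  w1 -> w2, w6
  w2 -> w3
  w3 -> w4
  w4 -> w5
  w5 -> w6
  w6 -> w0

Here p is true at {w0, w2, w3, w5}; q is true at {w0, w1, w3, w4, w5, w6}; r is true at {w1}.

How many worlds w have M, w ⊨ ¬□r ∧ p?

3

w0: ¬□r is F, p is T. ✗
w1: ¬□r is T, p is F. ✗
w2: ¬□r is T, p is T. ✓
w3: ¬□r is T, p is T. ✓
w4: ¬□r is T, p is F. ✗
w5: ¬□r is T, p is T. ✓
w6: ¬□r is T, p is F. ✗
Satisfying worlds: {w2, w3, w5}.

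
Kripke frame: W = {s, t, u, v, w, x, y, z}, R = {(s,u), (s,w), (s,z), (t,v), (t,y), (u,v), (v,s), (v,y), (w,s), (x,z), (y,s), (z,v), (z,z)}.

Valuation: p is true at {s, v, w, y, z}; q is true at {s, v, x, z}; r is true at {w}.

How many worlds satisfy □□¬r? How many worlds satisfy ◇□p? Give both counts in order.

5 and 6

For □□¬r:
s: successors {u, w, z}; □¬r there: u:T, w:T, z:T. ✓
t: successors {v, y}; □¬r there: v:T, y:T. ✓
u: successors {v}; □¬r there: v:T. ✓
v: successors {s, y}; □¬r there: s:F, y:T. ✗
w: successors {s}; □¬r there: s:F. ✗
x: successors {z}; □¬r there: z:T. ✓
y: successors {s}; □¬r there: s:F. ✗
z: successors {v, z}; □¬r there: v:T, z:T. ✓
— 5 worlds.
For ◇□p:
s: successors {u, w, z}; □p there: u:T, w:T, z:T. ✓
t: successors {v, y}; □p there: v:T, y:T. ✓
u: successors {v}; □p there: v:T. ✓
v: successors {s, y}; □p there: s:F, y:T. ✓
w: successors {s}; □p there: s:F. ✗
x: successors {z}; □p there: z:T. ✓
y: successors {s}; □p there: s:F. ✗
z: successors {v, z}; □p there: v:T, z:T. ✓
— 6 worlds.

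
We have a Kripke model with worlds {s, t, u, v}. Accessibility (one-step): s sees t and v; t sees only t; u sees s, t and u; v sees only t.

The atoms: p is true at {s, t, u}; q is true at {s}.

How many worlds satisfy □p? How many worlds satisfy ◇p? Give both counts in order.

For □p:
s: successors {t, v}; p there: t:T, v:F. ✗
t: successors {t}; p there: t:T. ✓
u: successors {s, t, u}; p there: s:T, t:T, u:T. ✓
v: successors {t}; p there: t:T. ✓
— 3 worlds.
For ◇p:
s: successors {t, v}; p there: t:T, v:F. ✓
t: successors {t}; p there: t:T. ✓
u: successors {s, t, u}; p there: s:T, t:T, u:T. ✓
v: successors {t}; p there: t:T. ✓
— 4 worlds.

3 and 4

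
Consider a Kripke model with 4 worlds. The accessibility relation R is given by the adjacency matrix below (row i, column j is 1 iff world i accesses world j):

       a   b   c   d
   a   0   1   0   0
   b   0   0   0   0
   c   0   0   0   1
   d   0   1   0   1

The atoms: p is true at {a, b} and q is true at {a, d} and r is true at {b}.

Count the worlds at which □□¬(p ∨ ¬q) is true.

2

a: successors {b}; □¬(p ∨ ¬q) there: b:T. ✓
b: no successors, so □□¬(p ∨ ¬q) holds vacuously. ✓
c: successors {d}; □¬(p ∨ ¬q) there: d:F. ✗
d: successors {b, d}; □¬(p ∨ ¬q) there: b:T, d:F. ✗
Satisfying worlds: {a, b}.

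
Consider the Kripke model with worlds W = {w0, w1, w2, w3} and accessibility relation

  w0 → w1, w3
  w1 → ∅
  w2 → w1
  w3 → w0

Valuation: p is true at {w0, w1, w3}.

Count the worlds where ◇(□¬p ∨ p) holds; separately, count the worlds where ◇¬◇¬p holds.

For ◇(□¬p ∨ p):
w0: successors {w1, w3}; □¬p ∨ p there: w1:T, w3:T. ✓
w1: no successors, so ◇(□¬p ∨ p) fails. ✗
w2: successors {w1}; □¬p ∨ p there: w1:T. ✓
w3: successors {w0}; □¬p ∨ p there: w0:T. ✓
— 3 worlds.
For ◇¬◇¬p:
w0: successors {w1, w3}; ¬◇¬p there: w1:T, w3:T. ✓
w1: no successors, so ◇¬◇¬p fails. ✗
w2: successors {w1}; ¬◇¬p there: w1:T. ✓
w3: successors {w0}; ¬◇¬p there: w0:T. ✓
— 3 worlds.

3 and 3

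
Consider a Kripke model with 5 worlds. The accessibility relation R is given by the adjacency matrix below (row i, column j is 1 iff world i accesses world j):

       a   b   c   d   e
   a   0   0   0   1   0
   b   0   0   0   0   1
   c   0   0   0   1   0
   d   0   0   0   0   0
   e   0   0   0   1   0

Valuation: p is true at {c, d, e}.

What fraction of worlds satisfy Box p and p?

a: Box p is T, p is F. ✗
b: Box p is T, p is F. ✗
c: Box p is T, p is T. ✓
d: Box p is T, p is T. ✓
e: Box p is T, p is T. ✓
That's 3 of 5 worlds, so 3/5.

3/5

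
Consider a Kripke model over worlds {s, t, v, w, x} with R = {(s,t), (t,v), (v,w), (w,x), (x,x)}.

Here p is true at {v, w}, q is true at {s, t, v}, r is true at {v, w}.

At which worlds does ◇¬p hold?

{s, w, x}

s: successors {t}; ¬p there: t:T. ✓
t: successors {v}; ¬p there: v:F. ✗
v: successors {w}; ¬p there: w:F. ✗
w: successors {x}; ¬p there: x:T. ✓
x: successors {x}; ¬p there: x:T. ✓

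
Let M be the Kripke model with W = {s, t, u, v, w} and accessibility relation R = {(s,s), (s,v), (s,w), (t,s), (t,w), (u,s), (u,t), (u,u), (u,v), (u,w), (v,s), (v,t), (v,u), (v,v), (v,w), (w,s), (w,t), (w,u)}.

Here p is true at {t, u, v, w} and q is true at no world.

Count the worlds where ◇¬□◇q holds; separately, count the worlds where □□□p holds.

For ◇¬□◇q:
s: successors {s, v, w}; ¬□◇q there: s:T, v:T, w:T. ✓
t: successors {s, w}; ¬□◇q there: s:T, w:T. ✓
u: successors {s, t, u, v, w}; ¬□◇q there: s:T, t:T, u:T, v:T, w:T. ✓
v: successors {s, t, u, v, w}; ¬□◇q there: s:T, t:T, u:T, v:T, w:T. ✓
w: successors {s, t, u}; ¬□◇q there: s:T, t:T, u:T. ✓
— 5 worlds.
For □□□p:
s: successors {s, v, w}; □□p there: s:F, v:F, w:F. ✗
t: successors {s, w}; □□p there: s:F, w:F. ✗
u: successors {s, t, u, v, w}; □□p there: s:F, t:F, u:F, v:F, w:F. ✗
v: successors {s, t, u, v, w}; □□p there: s:F, t:F, u:F, v:F, w:F. ✗
w: successors {s, t, u}; □□p there: s:F, t:F, u:F. ✗
— 0 worlds.

5 and 0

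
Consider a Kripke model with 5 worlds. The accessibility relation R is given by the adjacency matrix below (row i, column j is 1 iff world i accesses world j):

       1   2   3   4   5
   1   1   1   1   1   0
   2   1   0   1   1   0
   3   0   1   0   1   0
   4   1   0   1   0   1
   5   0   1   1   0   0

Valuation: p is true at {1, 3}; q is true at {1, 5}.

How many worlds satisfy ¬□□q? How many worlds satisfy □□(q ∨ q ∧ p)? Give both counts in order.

For ¬□□q:
1: □□q is F. ✓
2: □□q is F. ✓
3: □□q is F. ✓
4: □□q is F. ✓
5: □□q is F. ✓
— 5 worlds.
For □□(q ∨ q ∧ p):
1: successors {1, 2, 3, 4}; □(q ∨ q ∧ p) there: 1:F, 2:F, 3:F, 4:F. ✗
2: successors {1, 3, 4}; □(q ∨ q ∧ p) there: 1:F, 3:F, 4:F. ✗
3: successors {2, 4}; □(q ∨ q ∧ p) there: 2:F, 4:F. ✗
4: successors {1, 3, 5}; □(q ∨ q ∧ p) there: 1:F, 3:F, 5:F. ✗
5: successors {2, 3}; □(q ∨ q ∧ p) there: 2:F, 3:F. ✗
— 0 worlds.

5 and 0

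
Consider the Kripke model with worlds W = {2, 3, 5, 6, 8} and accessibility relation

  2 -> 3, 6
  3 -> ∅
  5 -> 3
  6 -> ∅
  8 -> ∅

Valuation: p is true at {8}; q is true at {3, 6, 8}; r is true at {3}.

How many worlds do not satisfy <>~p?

2: successors {3, 6}; ~p there: 3:T, 6:T. ✓
3: no successors, so <>~p fails. ✗
5: successors {3}; ~p there: 3:T. ✓
6: no successors, so <>~p fails. ✗
8: no successors, so <>~p fails. ✗
Satisfying worlds: {2, 5}.
So <>~p fails at the other 3 worlds.

3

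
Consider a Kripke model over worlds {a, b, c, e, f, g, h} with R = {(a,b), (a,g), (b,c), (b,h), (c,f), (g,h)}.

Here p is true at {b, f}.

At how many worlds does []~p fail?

a: successors {b, g}; ~p there: b:F, g:T. ✗
b: successors {c, h}; ~p there: c:T, h:T. ✓
c: successors {f}; ~p there: f:F. ✗
e: no successors, so []~p holds vacuously. ✓
f: no successors, so []~p holds vacuously. ✓
g: successors {h}; ~p there: h:T. ✓
h: no successors, so []~p holds vacuously. ✓
Satisfying worlds: {b, e, f, g, h}.
So []~p fails at the other 2 worlds.

2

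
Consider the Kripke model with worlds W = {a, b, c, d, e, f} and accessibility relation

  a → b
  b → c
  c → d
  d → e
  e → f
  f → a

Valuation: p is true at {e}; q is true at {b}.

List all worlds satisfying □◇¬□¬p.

{b}

a: successors {b}; ◇¬□¬p there: b:F. ✗
b: successors {c}; ◇¬□¬p there: c:T. ✓
c: successors {d}; ◇¬□¬p there: d:F. ✗
d: successors {e}; ◇¬□¬p there: e:F. ✗
e: successors {f}; ◇¬□¬p there: f:F. ✗
f: successors {a}; ◇¬□¬p there: a:F. ✗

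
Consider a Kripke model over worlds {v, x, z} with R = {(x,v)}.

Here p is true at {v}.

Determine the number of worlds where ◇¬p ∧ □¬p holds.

0

v: ◇¬p is F, □¬p is T. ✗
x: ◇¬p is F, □¬p is F. ✗
z: ◇¬p is F, □¬p is T. ✗
Satisfying worlds: ∅.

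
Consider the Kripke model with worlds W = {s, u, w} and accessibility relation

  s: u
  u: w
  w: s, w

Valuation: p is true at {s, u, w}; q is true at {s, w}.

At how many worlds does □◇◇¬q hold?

1

s: successors {u}; ◇◇¬q there: u:F. ✗
u: successors {w}; ◇◇¬q there: w:T. ✓
w: successors {s, w}; ◇◇¬q there: s:F, w:T. ✗
Satisfying worlds: {u}.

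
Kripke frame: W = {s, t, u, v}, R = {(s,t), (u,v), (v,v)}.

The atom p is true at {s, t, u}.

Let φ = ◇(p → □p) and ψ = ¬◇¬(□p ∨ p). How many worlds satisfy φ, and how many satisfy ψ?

For ◇(p → □p):
s: successors {t}; p → □p there: t:T. ✓
t: no successors, so ◇(p → □p) fails. ✗
u: successors {v}; p → □p there: v:T. ✓
v: successors {v}; p → □p there: v:T. ✓
— 3 worlds.
For ¬◇¬(□p ∨ p):
s: ◇¬(□p ∨ p) is F. ✓
t: ◇¬(□p ∨ p) is F. ✓
u: ◇¬(□p ∨ p) is T. ✗
v: ◇¬(□p ∨ p) is T. ✗
— 2 worlds.

3 and 2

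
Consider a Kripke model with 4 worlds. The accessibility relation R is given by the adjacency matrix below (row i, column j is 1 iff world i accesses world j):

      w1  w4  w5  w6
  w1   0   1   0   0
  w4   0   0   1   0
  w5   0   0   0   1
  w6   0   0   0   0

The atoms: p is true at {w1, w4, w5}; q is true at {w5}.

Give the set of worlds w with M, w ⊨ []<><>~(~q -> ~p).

w1: successors {w4}; <><>~(~q -> ~p) there: w4:F. ✗
w4: successors {w5}; <><>~(~q -> ~p) there: w5:F. ✗
w5: successors {w6}; <><>~(~q -> ~p) there: w6:F. ✗
w6: no successors, so []<><>~(~q -> ~p) holds vacuously. ✓

{w6}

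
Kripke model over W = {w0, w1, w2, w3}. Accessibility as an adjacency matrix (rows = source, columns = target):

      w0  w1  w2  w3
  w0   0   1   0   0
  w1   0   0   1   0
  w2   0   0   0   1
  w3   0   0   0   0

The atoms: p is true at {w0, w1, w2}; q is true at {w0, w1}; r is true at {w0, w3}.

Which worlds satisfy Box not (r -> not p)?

w0: successors {w1}; not (r -> not p) there: w1:F. ✗
w1: successors {w2}; not (r -> not p) there: w2:F. ✗
w2: successors {w3}; not (r -> not p) there: w3:F. ✗
w3: no successors, so Box not (r -> not p) holds vacuously. ✓

{w3}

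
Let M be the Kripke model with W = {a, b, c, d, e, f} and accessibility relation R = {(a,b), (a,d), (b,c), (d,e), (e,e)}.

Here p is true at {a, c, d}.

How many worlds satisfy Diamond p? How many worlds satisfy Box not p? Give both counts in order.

For Diamond p:
a: successors {b, d}; p there: b:F, d:T. ✓
b: successors {c}; p there: c:T. ✓
c: no successors, so Diamond p fails. ✗
d: successors {e}; p there: e:F. ✗
e: successors {e}; p there: e:F. ✗
f: no successors, so Diamond p fails. ✗
— 2 worlds.
For Box not p:
a: successors {b, d}; not p there: b:T, d:F. ✗
b: successors {c}; not p there: c:F. ✗
c: no successors, so Box not p holds vacuously. ✓
d: successors {e}; not p there: e:T. ✓
e: successors {e}; not p there: e:T. ✓
f: no successors, so Box not p holds vacuously. ✓
— 4 worlds.

2 and 4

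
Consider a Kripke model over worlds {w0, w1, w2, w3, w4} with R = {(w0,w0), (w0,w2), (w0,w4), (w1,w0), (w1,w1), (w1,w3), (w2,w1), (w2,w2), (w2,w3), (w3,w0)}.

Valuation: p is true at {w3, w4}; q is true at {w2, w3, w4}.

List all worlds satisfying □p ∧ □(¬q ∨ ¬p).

{w4}

w0: □p is F, □(¬q ∨ ¬p) is F. ✗
w1: □p is F, □(¬q ∨ ¬p) is F. ✗
w2: □p is F, □(¬q ∨ ¬p) is F. ✗
w3: □p is F, □(¬q ∨ ¬p) is T. ✗
w4: □p is T, □(¬q ∨ ¬p) is T. ✓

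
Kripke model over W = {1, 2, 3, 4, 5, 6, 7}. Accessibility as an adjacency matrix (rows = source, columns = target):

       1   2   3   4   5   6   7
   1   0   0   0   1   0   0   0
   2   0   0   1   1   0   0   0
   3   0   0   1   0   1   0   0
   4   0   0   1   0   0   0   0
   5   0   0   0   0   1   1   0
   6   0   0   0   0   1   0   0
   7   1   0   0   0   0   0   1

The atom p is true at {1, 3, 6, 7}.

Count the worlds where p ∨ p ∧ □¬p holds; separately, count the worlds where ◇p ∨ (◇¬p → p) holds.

4 and 7

For p ∨ p ∧ □¬p:
1: p is T, p ∧ □¬p is T. ✓
2: p is F, p ∧ □¬p is F. ✗
3: p is T, p ∧ □¬p is F. ✓
4: p is F, p ∧ □¬p is F. ✗
5: p is F, p ∧ □¬p is F. ✗
6: p is T, p ∧ □¬p is T. ✓
7: p is T, p ∧ □¬p is F. ✓
— 4 worlds.
For ◇p ∨ (◇¬p → p):
1: ◇p is F, ◇¬p → p is T. ✓
2: ◇p is T, ◇¬p → p is F. ✓
3: ◇p is T, ◇¬p → p is T. ✓
4: ◇p is T, ◇¬p → p is T. ✓
5: ◇p is T, ◇¬p → p is F. ✓
6: ◇p is F, ◇¬p → p is T. ✓
7: ◇p is T, ◇¬p → p is T. ✓
— 7 worlds.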